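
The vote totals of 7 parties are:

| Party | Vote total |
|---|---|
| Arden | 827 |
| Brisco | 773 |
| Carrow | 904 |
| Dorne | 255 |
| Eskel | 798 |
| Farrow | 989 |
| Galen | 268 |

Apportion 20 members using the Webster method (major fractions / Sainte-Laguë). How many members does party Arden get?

Standard divisor 4814/20 ≈ 240.7; standard quotas: Arden 3.436, Brisco 3.211, Carrow 3.756, Dorne 1.059, Eskel 3.315, Farrow 4.109, Galen 1.113.
Rounding to the nearest integer gives 3, 3, 4, 1, 3, 4, 1 = 19 seats, so the divisor must be adjusted.
With modified divisor 230: modified quotas Arden 3.596, Brisco 3.361, Carrow 3.930, Dorne 1.109, Eskel 3.470, Farrow 4.300, Galen 1.165.
Rounding to the nearest integer: Arden 4, Brisco 3, Carrow 4, Dorne 1, Eskel 3, Farrow 4, Galen 1 (total 20).
Arden receives 4.

4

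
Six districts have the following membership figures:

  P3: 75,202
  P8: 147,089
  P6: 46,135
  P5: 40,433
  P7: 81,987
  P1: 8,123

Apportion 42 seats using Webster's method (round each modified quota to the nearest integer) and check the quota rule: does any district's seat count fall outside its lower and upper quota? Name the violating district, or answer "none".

none

Standard quotas: P3 7.917, P8 15.484, P6 4.857, P5 4.256, P7 8.631, P1 0.855.
Webster allocation: P3 8, P8 15, P6 5, P5 4, P7 9, P1 1.
Every allocation lies between the lower and upper quota.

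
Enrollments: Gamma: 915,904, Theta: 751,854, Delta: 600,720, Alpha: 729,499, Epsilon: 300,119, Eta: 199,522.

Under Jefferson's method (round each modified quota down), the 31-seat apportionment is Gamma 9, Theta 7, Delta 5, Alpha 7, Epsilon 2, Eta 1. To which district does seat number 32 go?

Priority for the next seat is population ÷ (current seats + 1).
Priorities: Gamma 91590.400, Theta 93981.750, Delta 100120.000, Alpha 91187.375, Epsilon 100039.667, Eta 99761.000.
Highest priority: Delta.

Delta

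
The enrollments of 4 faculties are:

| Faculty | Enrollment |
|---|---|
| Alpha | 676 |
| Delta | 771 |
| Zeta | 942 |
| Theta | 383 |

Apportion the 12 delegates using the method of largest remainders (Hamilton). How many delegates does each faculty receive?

Alpha=3; Delta=3; Zeta=4; Theta=2

The standard divisor is 2772/12 = 231.
Standard quotas: Alpha 2.926, Delta 3.338, Zeta 4.078, Theta 1.658.
Lower quotas: Alpha 2, Delta 3, Zeta 4, Theta 1 (sum 10, leaving 2 seats).
Remainders in descending order: Alpha 0.926, Theta 0.658, Delta 0.338, Zeta 0.078.
The surplus seats go to Alpha, Theta.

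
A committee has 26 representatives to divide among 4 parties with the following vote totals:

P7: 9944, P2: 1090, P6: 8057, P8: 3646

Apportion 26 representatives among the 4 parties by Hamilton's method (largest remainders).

P7: 12, P2: 1, P6: 9, P8: 4

Total 22737; standard divisor 22737/26 ≈ 874.5.
Standard quotas: P7 11.3711, P2 1.2464, P6 9.2133, P8 4.1692.
Lower quotas: P7 11, P2 1, P6 9, P8 4 (sum 25, leaving 1 seat).
Remainders in descending order: P7 0.3711, P2 0.2464, P6 0.2133, P8 0.1692.
The surplus seat goes to P7.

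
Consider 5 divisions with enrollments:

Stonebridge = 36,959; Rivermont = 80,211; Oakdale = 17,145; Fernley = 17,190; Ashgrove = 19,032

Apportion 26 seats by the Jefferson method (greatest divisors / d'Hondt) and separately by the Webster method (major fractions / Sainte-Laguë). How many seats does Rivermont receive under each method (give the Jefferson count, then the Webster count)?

Jefferson: Stonebridge 6, Rivermont 13, Oakdale 2, Fernley 2, Ashgrove 3.
Webster: Stonebridge 5, Rivermont 12, Oakdale 3, Fernley 3, Ashgrove 3.
Rivermont gets 13 under Jefferson and 12 under Webster.

13 and 12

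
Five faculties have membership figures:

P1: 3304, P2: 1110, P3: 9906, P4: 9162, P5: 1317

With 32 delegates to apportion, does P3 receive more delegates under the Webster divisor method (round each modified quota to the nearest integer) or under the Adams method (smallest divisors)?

Webster: P1 4, P2 1, P3 13, P4 12, P5 2.
Adams: P1 4, P2 2, P3 12, P4 12, P5 2.
P3 gets 13 under Webster and 12 under Adams.

Webster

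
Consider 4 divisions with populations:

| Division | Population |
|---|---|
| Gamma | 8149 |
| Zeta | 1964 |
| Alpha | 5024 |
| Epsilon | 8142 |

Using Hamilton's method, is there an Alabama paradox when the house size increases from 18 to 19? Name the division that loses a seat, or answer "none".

Zeta

At 18 seats: Gamma 6, Zeta 2, Alpha 4, Epsilon 6.
At 19 seats: Gamma 7, Zeta 1, Alpha 4, Epsilon 7.
Zeta drops from 2 to 1.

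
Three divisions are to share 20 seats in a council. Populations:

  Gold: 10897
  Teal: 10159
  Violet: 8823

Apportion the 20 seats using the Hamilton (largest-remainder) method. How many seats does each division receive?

Gold 7, Teal 7, Violet 6

Standard divisor: 29879 ÷ 20 ≈ 1493.95.
Standard quotas: Gold 7.2941, Teal 6.8001, Violet 5.9058.
Lower quotas: Gold 7, Teal 6, Violet 5 (sum 18, leaving 2 seats).
Remainders in descending order: Violet 0.9058, Teal 0.8001, Gold 0.2941.
The surplus seats go to Violet, Teal.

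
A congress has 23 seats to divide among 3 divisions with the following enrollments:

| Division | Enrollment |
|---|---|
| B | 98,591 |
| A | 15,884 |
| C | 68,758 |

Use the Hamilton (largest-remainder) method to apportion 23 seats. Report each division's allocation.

B 12, A 2, C 9

Standard divisor: 183233 ÷ 23 ≈ 7966.652.
Standard quotas: B 12.3755, A 1.9938, C 8.6307.
Lower quotas: B 12, A 1, C 8 (sum 21, leaving 2 seats).
Remainders in descending order: A 0.9938, C 0.6307, B 0.3755.
Largest remainders: A, C receive the extra seats.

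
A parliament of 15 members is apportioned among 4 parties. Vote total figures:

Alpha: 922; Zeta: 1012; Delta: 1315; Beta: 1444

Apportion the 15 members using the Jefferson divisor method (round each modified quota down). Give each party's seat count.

Alpha 3; Zeta 3; Delta 4; Beta 5

Standard divisor 4693/15 ≈ 312.867; standard quotas: Alpha 2.947, Zeta 3.235, Delta 4.203, Beta 4.615.
Rounding down gives 2, 3, 4, 4 = 13 seats, so the divisor must be adjusted.
With modified divisor 280: modified quotas Alpha 3.293, Zeta 3.614, Delta 4.696, Beta 5.157.
Rounding down: Alpha 3, Zeta 3, Delta 4, Beta 5 (total 15).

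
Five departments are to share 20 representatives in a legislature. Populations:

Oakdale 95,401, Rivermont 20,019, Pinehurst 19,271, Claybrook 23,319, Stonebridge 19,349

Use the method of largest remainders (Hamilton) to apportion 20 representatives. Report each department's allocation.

Oakdale: 11, Rivermont: 2, Pinehurst: 2, Claybrook: 3, Stonebridge: 2

Standard divisor: 177359 ÷ 20 ≈ 8867.95.
Standard quotas: Oakdale 10.7580, Rivermont 2.2575, Pinehurst 2.1731, Claybrook 2.6296, Stonebridge 2.1819.
Lower quotas: Oakdale 10, Rivermont 2, Pinehurst 2, Claybrook 2, Stonebridge 2 (sum 18, leaving 2 seats).
Remainders in descending order: Oakdale 0.7580, Claybrook 0.6296, Rivermont 0.2575, Stonebridge 0.1819, Pinehurst 0.1731.
The surplus seats go to Oakdale, Claybrook.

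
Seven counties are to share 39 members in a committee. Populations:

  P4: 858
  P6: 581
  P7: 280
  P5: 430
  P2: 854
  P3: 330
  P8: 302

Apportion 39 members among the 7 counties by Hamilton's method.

P4=9, P6=6, P7=3, P5=5, P2=9, P3=4, P8=3

Total 3635; standard divisor 3635/39 ≈ 93.205.
Standard quotas: P4 9.206, P6 6.234, P7 3.004, P5 4.613, P2 9.163, P3 3.541, P8 3.240.
Lower quotas: P4 9, P6 6, P7 3, P5 4, P2 9, P3 3, P8 3 (sum 37, leaving 2 seats).
Remainders in descending order: P5 0.613, P3 0.541, P8 0.240, P6 0.234, P4 0.206, P2 0.163, P7 0.004.
The surplus seats go to P5, P3.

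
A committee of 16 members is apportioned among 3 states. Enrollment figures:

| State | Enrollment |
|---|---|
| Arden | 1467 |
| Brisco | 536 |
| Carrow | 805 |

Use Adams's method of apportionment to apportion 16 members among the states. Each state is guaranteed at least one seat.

Arden 8, Brisco 3, Carrow 5

Standard divisor 2808/16 ≈ 175.5; standard quotas: Arden 8.359, Brisco 3.054, Carrow 4.587.
Rounding up gives 9, 4, 5 = 18 seats, so the divisor must be adjusted.
With modified divisor 200: modified quotas Arden 7.335, Brisco 2.680, Carrow 4.025.
Rounding up: Arden 8, Brisco 3, Carrow 5 (total 16).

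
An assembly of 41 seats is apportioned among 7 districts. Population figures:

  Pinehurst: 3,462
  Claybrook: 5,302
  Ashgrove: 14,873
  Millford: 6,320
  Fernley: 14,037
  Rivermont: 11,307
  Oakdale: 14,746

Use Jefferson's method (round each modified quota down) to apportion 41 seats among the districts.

Pinehurst: 2; Claybrook: 3; Ashgrove: 9; Millford: 3; Fernley: 8; Rivermont: 7; Oakdale: 9

Standard divisor 70047/41 ≈ 1708.463; standard quotas: Pinehurst 2.026, Claybrook 3.103, Ashgrove 8.705, Millford 3.699, Fernley 8.216, Rivermont 6.618, Oakdale 8.631.
Rounding down gives 2, 3, 8, 3, 8, 6, 8 = 38 seats, so the divisor must be adjusted.
With modified divisor 1600: modified quotas Pinehurst 2.164, Claybrook 3.314, Ashgrove 9.296, Millford 3.950, Fernley 8.773, Rivermont 7.067, Oakdale 9.216.
Rounding down: Pinehurst 2, Claybrook 3, Ashgrove 9, Millford 3, Fernley 8, Rivermont 7, Oakdale 9 (total 41).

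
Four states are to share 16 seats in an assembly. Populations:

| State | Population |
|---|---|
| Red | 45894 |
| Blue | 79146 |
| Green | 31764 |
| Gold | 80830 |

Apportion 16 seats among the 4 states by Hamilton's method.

The standard divisor is 237634/16 ≈ 14852.125.
Standard quotas: Red 3.0901, Blue 5.3289, Green 2.1387, Gold 5.4423.
Lower quotas: Red 3, Blue 5, Green 2, Gold 5 (sum 15, leaving 1 seat).
Remainders in descending order: Gold 0.4423, Blue 0.3289, Green 0.1387, Red 0.0901.
Largest remainder: Gold receives the extra seat.

Red: 3, Blue: 5, Green: 2, Gold: 6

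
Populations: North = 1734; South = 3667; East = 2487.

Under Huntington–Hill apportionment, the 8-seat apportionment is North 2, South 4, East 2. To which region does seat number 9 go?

East

Priority for the next seat is population ÷ (√(s·(s+1))).
Priorities: North 707.903, South 819.966, East 1015.313.
Highest priority: East.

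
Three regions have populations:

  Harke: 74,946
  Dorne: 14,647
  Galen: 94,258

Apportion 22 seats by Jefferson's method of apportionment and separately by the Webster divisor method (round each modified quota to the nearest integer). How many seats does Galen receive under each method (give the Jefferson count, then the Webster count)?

Jefferson: Harke 9, Dorne 1, Galen 12.
Webster: Harke 9, Dorne 2, Galen 11.
Galen gets 12 under Jefferson and 11 under Webster.

12 and 11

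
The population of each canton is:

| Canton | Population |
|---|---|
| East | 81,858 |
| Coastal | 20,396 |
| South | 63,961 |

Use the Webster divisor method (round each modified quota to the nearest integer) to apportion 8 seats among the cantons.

Standard divisor 166215/8 ≈ 20776.875; standard quotas: East 3.940, Coastal 0.982, South 3.078.
Rounding to the nearest integer gives East 4, Coastal 1, South 3 — total 8, matching the house size, so no adjustment is needed.

East 4; Coastal 1; South 3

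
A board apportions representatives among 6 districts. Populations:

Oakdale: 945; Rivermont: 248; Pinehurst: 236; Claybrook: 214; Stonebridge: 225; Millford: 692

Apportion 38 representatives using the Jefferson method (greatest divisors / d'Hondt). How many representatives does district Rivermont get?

Standard divisor 2560/38 ≈ 67.368; standard quotas: Oakdale 14.027, Rivermont 3.681, Pinehurst 3.503, Claybrook 3.177, Stonebridge 3.340, Millford 10.272.
Rounding down gives 14, 3, 3, 3, 3, 10 = 36 seats, so the divisor must be adjusted.
With modified divisor 62.5: modified quotas Oakdale 15.120, Rivermont 3.968, Pinehurst 3.776, Claybrook 3.424, Stonebridge 3.600, Millford 11.072.
Rounding down: Oakdale 15, Rivermont 3, Pinehurst 3, Claybrook 3, Stonebridge 3, Millford 11 (total 38).
Rivermont receives 3.

3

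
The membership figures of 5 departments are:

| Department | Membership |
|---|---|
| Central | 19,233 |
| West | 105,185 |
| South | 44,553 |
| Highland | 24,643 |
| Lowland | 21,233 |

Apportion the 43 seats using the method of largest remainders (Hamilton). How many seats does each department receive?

Central=4, West=21, South=9, Highland=5, Lowland=4

Standard divisor: 214847 ÷ 43 ≈ 4996.442.
Standard quotas: Central 3.8493, West 21.0520, South 8.9169, Highland 4.9321, Lowland 4.2496.
Lower quotas: Central 3, West 21, South 8, Highland 4, Lowland 4 (sum 40, leaving 3 seats).
Remainders in descending order: Highland 0.9321, South 0.9169, Central 0.8493, Lowland 0.2496, West 0.0520.
The surplus seats go to Highland, South, Central.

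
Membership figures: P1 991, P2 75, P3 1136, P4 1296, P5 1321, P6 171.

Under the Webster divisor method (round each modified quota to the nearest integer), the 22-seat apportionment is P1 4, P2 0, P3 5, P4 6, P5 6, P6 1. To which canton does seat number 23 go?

P1

Priority for the next seat is population ÷ (current seats + 0.5).
Priorities: P1 220.222, P2 150.000, P3 206.545, P4 199.385, P5 203.231, P6 114.000.
Highest priority: P1.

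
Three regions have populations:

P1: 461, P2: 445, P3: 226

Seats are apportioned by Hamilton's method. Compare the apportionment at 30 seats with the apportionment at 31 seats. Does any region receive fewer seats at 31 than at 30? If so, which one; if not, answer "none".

none

At 30 seats: P1 12, P2 12, P3 6.
At 31 seats: P1 13, P2 12, P3 6.
No region's allocation decreased.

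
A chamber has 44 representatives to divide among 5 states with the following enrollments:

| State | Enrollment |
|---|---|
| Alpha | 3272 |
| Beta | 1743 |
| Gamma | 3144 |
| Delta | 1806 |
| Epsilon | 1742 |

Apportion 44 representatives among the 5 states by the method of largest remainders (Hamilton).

The standard divisor is 11707/44 ≈ 266.068.
Standard quotas: Alpha 12.298, Beta 6.551, Gamma 11.817, Delta 6.788, Epsilon 6.547.
Lower quotas: Alpha 12, Beta 6, Gamma 11, Delta 6, Epsilon 6 (sum 41, leaving 3 seats).
Remainders in descending order: Gamma 0.817, Delta 0.788, Beta 0.551, Epsilon 0.547, Alpha 0.298.
The surplus seats go to Gamma, Delta, Beta.

Alpha 12, Beta 7, Gamma 12, Delta 7, Epsilon 6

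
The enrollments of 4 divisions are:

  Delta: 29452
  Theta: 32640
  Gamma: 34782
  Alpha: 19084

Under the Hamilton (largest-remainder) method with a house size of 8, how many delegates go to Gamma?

3

Standard divisor: 115958 ÷ 8 ≈ 14494.75.
Standard quotas: Delta 2.0319, Theta 2.2518, Gamma 2.3996, Alpha 1.3166.
Lower quotas: Delta 2, Theta 2, Gamma 2, Alpha 1 (sum 7, leaving 1 seat).
Remainders in descending order: Gamma 0.3996, Alpha 0.3166, Theta 0.2518, Delta 0.0319.
Largest remainder: Gamma receives the extra seat.
Gamma receives 3.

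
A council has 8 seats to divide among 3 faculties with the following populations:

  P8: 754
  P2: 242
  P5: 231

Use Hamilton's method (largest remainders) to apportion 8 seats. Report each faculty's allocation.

P8=5, P2=2, P5=1

The standard divisor is 1227/8 ≈ 153.375.
Standard quotas: P8 4.916, P2 1.578, P5 1.506.
Lower quotas: P8 4, P2 1, P5 1 (sum 6, leaving 2 seats).
Remainders in descending order: P8 0.916, P2 0.578, P5 0.506.
The surplus seats go to P8, P2.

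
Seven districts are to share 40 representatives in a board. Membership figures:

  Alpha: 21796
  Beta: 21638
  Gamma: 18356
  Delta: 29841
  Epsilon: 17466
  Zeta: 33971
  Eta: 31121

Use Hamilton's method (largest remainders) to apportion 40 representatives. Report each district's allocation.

Total 174189; standard divisor 174189/40 ≈ 4354.725.
Standard quotas: Alpha 5.0051, Beta 4.9689, Gamma 4.2152, Delta 6.8526, Epsilon 4.0108, Zeta 7.8010, Eta 7.1465.
Lower quotas: Alpha 5, Beta 4, Gamma 4, Delta 6, Epsilon 4, Zeta 7, Eta 7 (sum 37, leaving 3 seats).
Remainders in descending order: Beta 0.9689, Delta 0.8526, Zeta 0.8010, Gamma 0.2152, Eta 0.1465, Epsilon 0.0108, Alpha 0.0051.
Largest remainders: Beta, Delta, Zeta receive the extra seats.

Alpha 5, Beta 5, Gamma 4, Delta 7, Epsilon 4, Zeta 8, Eta 7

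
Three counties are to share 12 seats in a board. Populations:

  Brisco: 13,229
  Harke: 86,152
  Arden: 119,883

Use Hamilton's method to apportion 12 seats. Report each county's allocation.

Brisco: 1; Harke: 5; Arden: 6

Total 219264; standard divisor 219264/12 = 18272.
Standard quotas: Brisco 0.7240, Harke 4.7150, Arden 6.5610.
Lower quotas: Brisco 0, Harke 4, Arden 6 (sum 10, leaving 2 seats).
Remainders in descending order: Brisco 0.7240, Harke 0.7150, Arden 0.5610.
Largest remainders: Brisco, Harke receive the extra seats.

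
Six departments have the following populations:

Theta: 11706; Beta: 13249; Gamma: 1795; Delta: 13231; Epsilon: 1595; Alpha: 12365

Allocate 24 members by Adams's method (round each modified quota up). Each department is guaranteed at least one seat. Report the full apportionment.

Theta=5, Beta=6, Gamma=1, Delta=6, Epsilon=1, Alpha=5

Standard divisor 53941/24 ≈ 2247.542; standard quotas: Theta 5.208, Beta 5.895, Gamma 0.799, Delta 5.887, Epsilon 0.710, Alpha 5.502.
Rounding up gives 6, 6, 1, 6, 1, 6 = 26 seats, so the divisor must be adjusted.
With modified divisor 2600: modified quotas Theta 4.502, Beta 5.096, Gamma 0.690, Delta 5.089, Epsilon 0.613, Alpha 4.756.
Rounding up: Theta 5, Beta 6, Gamma 1, Delta 6, Epsilon 1, Alpha 5 (total 24).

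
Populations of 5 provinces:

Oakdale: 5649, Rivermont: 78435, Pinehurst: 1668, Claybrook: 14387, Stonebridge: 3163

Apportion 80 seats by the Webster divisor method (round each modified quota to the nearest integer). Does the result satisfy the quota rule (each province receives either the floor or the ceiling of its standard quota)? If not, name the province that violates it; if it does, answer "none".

Standard quotas: Oakdale 4.375, Rivermont 60.742, Pinehurst 1.292, Claybrook 11.142, Stonebridge 2.450.
Webster allocation: Oakdale 4, Rivermont 62, Pinehurst 1, Claybrook 11, Stonebridge 2.
Rivermont has quota 60.742 (lower 60, upper 61) but receives 62 — outside the quota interval.

Rivermont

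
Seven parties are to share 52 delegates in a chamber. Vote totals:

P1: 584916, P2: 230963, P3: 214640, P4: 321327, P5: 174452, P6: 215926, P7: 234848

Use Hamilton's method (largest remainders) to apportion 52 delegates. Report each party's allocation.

P1=15, P2=6, P3=6, P4=8, P5=5, P6=6, P7=6

Standard divisor: 1977072 ÷ 52 ≈ 38020.615.
Standard quotas: P1 15.3842, P2 6.0747, P3 5.6454, P4 8.4514, P5 4.5884, P6 5.6792, P7 6.1769.
Lower quotas: P1 15, P2 6, P3 5, P4 8, P5 4, P6 5, P7 6 (sum 49, leaving 3 seats).
Remainders in descending order: P6 0.6792, P3 0.6454, P5 0.5884, P4 0.4514, P1 0.3842, P7 0.1769, P2 0.0747.
Largest remainders: P6, P3, P5 receive the extra seats.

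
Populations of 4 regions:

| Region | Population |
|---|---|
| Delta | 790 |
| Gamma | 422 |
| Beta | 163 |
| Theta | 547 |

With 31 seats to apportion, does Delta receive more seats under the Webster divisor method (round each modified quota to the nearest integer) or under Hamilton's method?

Hamilton

Webster: Delta 12, Gamma 7, Beta 3, Theta 9.
Hamilton: Delta 13, Gamma 7, Beta 2, Theta 9.
Delta gets 12 under Webster and 13 under Hamilton.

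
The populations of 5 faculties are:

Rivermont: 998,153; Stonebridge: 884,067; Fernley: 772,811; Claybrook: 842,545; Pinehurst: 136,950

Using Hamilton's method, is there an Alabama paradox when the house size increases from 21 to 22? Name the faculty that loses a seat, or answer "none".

none

At 21 seats: Rivermont 6, Stonebridge 5, Fernley 4, Claybrook 5, Pinehurst 1.
At 22 seats: Rivermont 6, Stonebridge 5, Fernley 5, Claybrook 5, Pinehurst 1.
No faculty's allocation decreased.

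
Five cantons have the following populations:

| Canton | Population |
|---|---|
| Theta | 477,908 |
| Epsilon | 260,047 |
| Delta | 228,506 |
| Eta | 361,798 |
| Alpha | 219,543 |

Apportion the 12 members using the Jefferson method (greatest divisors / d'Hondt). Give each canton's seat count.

Theta: 4, Epsilon: 2, Delta: 2, Eta: 3, Alpha: 1

Standard divisor 1547802/12 ≈ 128983.5; standard quotas: Theta 3.705, Epsilon 2.016, Delta 1.772, Eta 2.805, Alpha 1.702.
Rounding down gives 3, 2, 1, 2, 1 = 9 seats, so the divisor must be adjusted.
With modified divisor 112000: modified quotas Theta 4.267, Epsilon 2.322, Delta 2.040, Eta 3.230, Alpha 1.960.
Rounding down: Theta 4, Epsilon 2, Delta 2, Eta 3, Alpha 1 (total 12).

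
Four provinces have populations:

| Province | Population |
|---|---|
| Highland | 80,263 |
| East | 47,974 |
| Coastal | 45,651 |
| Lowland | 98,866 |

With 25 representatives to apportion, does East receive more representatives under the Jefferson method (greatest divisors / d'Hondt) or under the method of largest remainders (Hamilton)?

Jefferson: Highland 8, East 4, Coastal 4, Lowland 9.
Hamilton: Highland 7, East 5, Coastal 4, Lowland 9.
East gets 4 under Jefferson and 5 under Hamilton.

Hamilton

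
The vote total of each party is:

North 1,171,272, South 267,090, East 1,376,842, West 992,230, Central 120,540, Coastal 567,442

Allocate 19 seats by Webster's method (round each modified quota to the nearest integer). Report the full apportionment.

Standard divisor 4495416/19 ≈ 236600.842; standard quotas: North 4.950, South 1.129, East 5.819, West 4.194, Central 0.509, Coastal 2.398.
Rounding to the nearest integer gives North 5, South 1, East 6, West 4, Central 1, Coastal 2 — total 19, matching the house size, so no adjustment is needed.

North=5; South=1; East=6; West=4; Central=1; Coastal=2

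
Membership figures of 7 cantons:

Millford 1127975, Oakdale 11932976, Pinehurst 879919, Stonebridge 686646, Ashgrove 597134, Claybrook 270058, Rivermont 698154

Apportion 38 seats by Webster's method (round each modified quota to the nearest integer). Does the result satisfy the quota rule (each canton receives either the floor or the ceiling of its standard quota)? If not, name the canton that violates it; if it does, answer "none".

Standard quotas: Millford 2.647, Oakdale 28.003, Pinehurst 2.065, Stonebridge 1.611, Ashgrove 1.401, Claybrook 0.634, Rivermont 1.638.
Webster allocation: Millford 3, Oakdale 27, Pinehurst 2, Stonebridge 2, Ashgrove 1, Claybrook 1, Rivermont 2.
Oakdale has quota 28.003 (lower 28, upper 29) but receives 27 — outside the quota interval.

Oakdale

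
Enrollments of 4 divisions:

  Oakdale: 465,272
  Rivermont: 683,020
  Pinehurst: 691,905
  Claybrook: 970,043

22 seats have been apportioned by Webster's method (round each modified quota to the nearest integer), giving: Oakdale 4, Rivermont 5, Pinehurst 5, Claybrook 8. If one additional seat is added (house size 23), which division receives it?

Priority for the next seat is population ÷ (current seats + 0.5).
Priorities: Oakdale 103393.778, Rivermont 124185.455, Pinehurst 125800.909, Claybrook 114122.706.
Highest priority: Pinehurst.

Pinehurst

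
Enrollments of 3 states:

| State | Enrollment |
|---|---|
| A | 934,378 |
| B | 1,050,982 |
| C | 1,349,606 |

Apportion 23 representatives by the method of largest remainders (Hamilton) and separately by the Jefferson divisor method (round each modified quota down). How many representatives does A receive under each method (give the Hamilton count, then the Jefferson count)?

Hamilton: A 7, B 7, C 9.
Jefferson: A 6, B 7, C 10.
A gets 7 under Hamilton and 6 under Jefferson.

7 and 6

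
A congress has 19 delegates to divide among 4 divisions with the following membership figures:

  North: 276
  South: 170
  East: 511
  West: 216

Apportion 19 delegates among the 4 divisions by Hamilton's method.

North=4, South=3, East=8, West=4

The standard divisor is 1173/19 ≈ 61.737.
Standard quotas: North 4.471, South 2.754, East 8.277, West 3.499.
Lower quotas: North 4, South 2, East 8, West 3 (sum 17, leaving 2 seats).
Remainders in descending order: South 0.754, West 0.499, North 0.471, East 0.277.
The surplus seats go to South, West.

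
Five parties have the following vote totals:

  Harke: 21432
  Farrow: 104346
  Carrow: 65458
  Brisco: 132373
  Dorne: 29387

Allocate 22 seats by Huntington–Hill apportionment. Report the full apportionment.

With divisor 15851: modified quotas Harke 1.352, Farrow 6.583, Carrow 4.130, Brisco 8.351, Dorne 1.854.
Geometric-mean thresholds: Harke √(1·2)=1.414, Farrow √(6·7)=6.481, Carrow √(4·5)=4.472, Brisco √(8·9)=8.485, Dorne √(1·2)=1.414.
Each quota rounded against its threshold gives Harke 1, Farrow 7, Carrow 4, Brisco 8, Dorne 2 (total 22).

Harke: 1; Farrow: 7; Carrow: 4; Brisco: 8; Dorne: 2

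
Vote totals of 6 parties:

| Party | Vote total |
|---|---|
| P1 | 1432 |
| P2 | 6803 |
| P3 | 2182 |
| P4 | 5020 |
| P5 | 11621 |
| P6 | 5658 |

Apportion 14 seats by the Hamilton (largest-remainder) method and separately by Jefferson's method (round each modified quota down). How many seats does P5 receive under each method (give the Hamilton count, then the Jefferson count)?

5 and 6

Hamilton: P1 1, P2 3, P3 1, P4 2, P5 5, P6 2.
Jefferson: P1 0, P2 3, P3 1, P4 2, P5 6, P6 2.
P5 gets 5 under Hamilton and 6 under Jefferson.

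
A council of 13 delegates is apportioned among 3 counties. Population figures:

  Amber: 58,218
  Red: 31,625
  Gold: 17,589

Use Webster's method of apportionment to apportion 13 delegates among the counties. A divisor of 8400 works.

With modified divisor 8400: modified quotas Amber 6.931, Red 3.765, Gold 2.094.
Rounding to the nearest integer: Amber 7, Red 4, Gold 2 (total 13).

Amber=7, Red=4, Gold=2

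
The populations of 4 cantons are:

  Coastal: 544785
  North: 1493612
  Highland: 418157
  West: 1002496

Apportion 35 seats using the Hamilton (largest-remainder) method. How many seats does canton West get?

Standard divisor: 3459050 ÷ 35 = 98830.
Standard quotas: Coastal 5.5123, North 15.1129, Highland 4.2311, West 10.1436.
Lower quotas: Coastal 5, North 15, Highland 4, West 10 (sum 34, leaving 1 seat).
Remainders in descending order: Coastal 0.5123, Highland 0.2311, West 0.1436, North 0.1129.
Largest remainder: Coastal receives the extra seat.
West receives 10.

10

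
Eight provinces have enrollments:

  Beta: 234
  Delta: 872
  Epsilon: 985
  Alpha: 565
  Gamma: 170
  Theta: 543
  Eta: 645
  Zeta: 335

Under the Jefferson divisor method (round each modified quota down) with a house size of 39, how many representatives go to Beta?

Standard divisor 4349/39 ≈ 111.513; standard quotas: Beta 2.098, Delta 7.820, Epsilon 8.833, Alpha 5.067, Gamma 1.524, Theta 4.869, Eta 5.784, Zeta 3.004.
Rounding down gives 2, 7, 8, 5, 1, 4, 5, 3 = 35 seats, so the divisor must be adjusted.
With modified divisor 100: modified quotas Beta 2.340, Delta 8.720, Epsilon 9.850, Alpha 5.650, Gamma 1.700, Theta 5.430, Eta 6.450, Zeta 3.350.
Rounding down: Beta 2, Delta 8, Epsilon 9, Alpha 5, Gamma 1, Theta 5, Eta 6, Zeta 3 (total 39).
Beta receives 2.

2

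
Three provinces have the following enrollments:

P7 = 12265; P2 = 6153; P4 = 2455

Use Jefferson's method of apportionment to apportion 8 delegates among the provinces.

Standard divisor 20873/8 ≈ 2609.125; standard quotas: P7 4.701, P2 2.358, P4 0.941.
Rounding down gives 4, 2, 0 = 6 seats, so the divisor must be adjusted.
With modified divisor 2300: modified quotas P7 5.333, P2 2.675, P4 1.067.
Rounding down: P7 5, P2 2, P4 1 (total 8).

P7: 5, P2: 2, P4: 1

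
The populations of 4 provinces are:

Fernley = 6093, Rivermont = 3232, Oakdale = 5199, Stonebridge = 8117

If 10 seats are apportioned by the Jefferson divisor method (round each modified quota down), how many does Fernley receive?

Standard divisor 22641/10 ≈ 2264.1; standard quotas: Fernley 2.691, Rivermont 1.427, Oakdale 2.296, Stonebridge 3.585.
Rounding down gives 2, 1, 2, 3 = 8 seats, so the divisor must be adjusted.
With modified divisor 1900: modified quotas Fernley 3.207, Rivermont 1.701, Oakdale 2.736, Stonebridge 4.272.
Rounding down: Fernley 3, Rivermont 1, Oakdale 2, Stonebridge 4 (total 10).
Fernley receives 3.

3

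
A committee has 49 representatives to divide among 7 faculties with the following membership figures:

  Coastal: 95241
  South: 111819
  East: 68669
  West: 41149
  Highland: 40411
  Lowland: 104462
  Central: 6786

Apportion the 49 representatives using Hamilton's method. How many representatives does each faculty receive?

Coastal: 10; South: 12; East: 7; West: 4; Highland: 4; Lowland: 11; Central: 1

Total 468537; standard divisor 468537/49 ≈ 9561.98.
Standard quotas: Coastal 9.9604, South 11.6941, East 7.1815, West 4.3034, Highland 4.2262, Lowland 10.9247, Central 0.7097.
Lower quotas: Coastal 9, South 11, East 7, West 4, Highland 4, Lowland 10, Central 0 (sum 45, leaving 4 seats).
Remainders in descending order: Coastal 0.9604, Lowland 0.9247, Central 0.7097, South 0.6941, West 0.3034, Highland 0.2262, East 0.1815.
Largest remainders: Coastal, Lowland, Central, South receive the extra seats.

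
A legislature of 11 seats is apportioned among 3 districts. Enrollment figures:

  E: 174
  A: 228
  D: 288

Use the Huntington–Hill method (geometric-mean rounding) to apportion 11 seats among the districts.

With divisor 65: modified quotas E 2.677, A 3.508, D 4.431.
Geometric-mean thresholds: E √(2·3)=2.449, A √(3·4)=3.464, D √(4·5)=4.472.
Each quota rounded against its threshold gives E 3, A 4, D 4 (total 11).

E=3, A=4, D=4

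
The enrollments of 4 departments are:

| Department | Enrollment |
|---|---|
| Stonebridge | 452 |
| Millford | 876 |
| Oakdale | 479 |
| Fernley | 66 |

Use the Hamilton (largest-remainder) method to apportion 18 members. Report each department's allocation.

Stonebridge: 4, Millford: 8, Oakdale: 5, Fernley: 1

Total 1873; standard divisor 1873/18 ≈ 104.056.
Standard quotas: Stonebridge 4.344, Millford 8.419, Oakdale 4.603, Fernley 0.634.
Lower quotas: Stonebridge 4, Millford 8, Oakdale 4, Fernley 0 (sum 16, leaving 2 seats).
Remainders in descending order: Fernley 0.634, Oakdale 0.603, Millford 0.419, Stonebridge 0.344.
Largest remainders: Fernley, Oakdale receive the extra seats.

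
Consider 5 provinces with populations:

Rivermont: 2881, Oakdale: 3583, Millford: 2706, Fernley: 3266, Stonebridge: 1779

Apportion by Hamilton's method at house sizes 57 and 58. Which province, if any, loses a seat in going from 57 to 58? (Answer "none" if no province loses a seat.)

At 57 seats: Rivermont 12, Oakdale 14, Millford 11, Fernley 13, Stonebridge 7.
At 58 seats: Rivermont 12, Oakdale 15, Millford 11, Fernley 13, Stonebridge 7.
No province's allocation decreased.

none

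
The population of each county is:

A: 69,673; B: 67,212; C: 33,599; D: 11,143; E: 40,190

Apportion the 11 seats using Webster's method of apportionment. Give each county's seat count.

A=3, B=3, C=2, D=1, E=2

Standard divisor 221817/11 ≈ 20165.182; standard quotas: A 3.455, B 3.333, C 1.666, D 0.553, E 1.993.
Rounding to the nearest integer gives A 3, B 3, C 2, D 1, E 2 — total 11, matching the house size, so no adjustment is needed.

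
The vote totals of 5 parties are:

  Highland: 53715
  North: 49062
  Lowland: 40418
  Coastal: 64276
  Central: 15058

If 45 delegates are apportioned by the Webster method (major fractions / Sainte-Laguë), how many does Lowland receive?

8

Standard divisor 222529/45 ≈ 4945.089; standard quotas: Highland 10.862, North 9.921, Lowland 8.173, Coastal 12.998, Central 3.045.
Rounding to the nearest integer gives Highland 11, North 10, Lowland 8, Coastal 13, Central 3 — total 45, matching the house size, so no adjustment is needed.
Lowland receives 8.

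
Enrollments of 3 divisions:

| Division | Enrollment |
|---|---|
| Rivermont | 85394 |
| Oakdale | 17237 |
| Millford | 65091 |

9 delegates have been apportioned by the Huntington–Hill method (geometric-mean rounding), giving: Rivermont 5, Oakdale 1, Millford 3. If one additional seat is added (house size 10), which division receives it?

Millford

Priority for the next seat is population ÷ (√(s·(s+1))).
Priorities: Rivermont 15590.740, Oakdale 12188.400, Millford 18790.153.
Highest priority: Millford.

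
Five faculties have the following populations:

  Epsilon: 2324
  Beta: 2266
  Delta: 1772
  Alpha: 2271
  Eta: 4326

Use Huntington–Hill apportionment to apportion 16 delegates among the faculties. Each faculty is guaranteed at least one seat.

Epsilon=3, Beta=3, Delta=2, Alpha=3, Eta=5

With divisor 857: modified quotas Epsilon 2.712, Beta 2.644, Delta 2.068, Alpha 2.650, Eta 5.048.
Geometric-mean thresholds: Epsilon √(2·3)=2.449, Beta √(2·3)=2.449, Delta √(2·3)=2.449, Alpha √(2·3)=2.449, Eta √(5·6)=5.477.
Each quota rounded against its threshold gives Epsilon 3, Beta 3, Delta 2, Alpha 3, Eta 5 (total 16).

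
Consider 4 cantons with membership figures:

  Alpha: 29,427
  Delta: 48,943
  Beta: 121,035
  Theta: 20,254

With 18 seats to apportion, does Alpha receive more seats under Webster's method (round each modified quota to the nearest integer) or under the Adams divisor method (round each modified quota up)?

Webster: Alpha 2, Delta 4, Beta 10, Theta 2.
Adams: Alpha 3, Delta 4, Beta 9, Theta 2.
Alpha gets 2 under Webster and 3 under Adams.

Adams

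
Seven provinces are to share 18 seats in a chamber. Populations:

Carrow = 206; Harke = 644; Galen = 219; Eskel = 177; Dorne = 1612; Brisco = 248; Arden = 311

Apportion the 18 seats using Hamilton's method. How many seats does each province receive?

Total 3417; standard divisor 3417/18 ≈ 189.833.
Standard quotas: Carrow 1.085, Harke 3.392, Galen 1.154, Eskel 0.932, Dorne 8.492, Brisco 1.306, Arden 1.638.
Lower quotas: Carrow 1, Harke 3, Galen 1, Eskel 0, Dorne 8, Brisco 1, Arden 1 (sum 15, leaving 3 seats).
Remainders in descending order: Eskel 0.932, Arden 0.638, Dorne 0.492, Harke 0.392, Brisco 0.306, Galen 0.154, Carrow 0.085.
The surplus seats go to Eskel, Arden, Dorne.

Carrow 1, Harke 3, Galen 1, Eskel 1, Dorne 9, Brisco 1, Arden 2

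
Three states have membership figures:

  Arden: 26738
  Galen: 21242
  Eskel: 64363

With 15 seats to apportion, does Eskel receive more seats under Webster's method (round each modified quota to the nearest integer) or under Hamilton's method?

Hamilton

Webster: Arden 4, Galen 3, Eskel 8.
Hamilton: Arden 3, Galen 3, Eskel 9.
Eskel gets 8 under Webster and 9 under Hamilton.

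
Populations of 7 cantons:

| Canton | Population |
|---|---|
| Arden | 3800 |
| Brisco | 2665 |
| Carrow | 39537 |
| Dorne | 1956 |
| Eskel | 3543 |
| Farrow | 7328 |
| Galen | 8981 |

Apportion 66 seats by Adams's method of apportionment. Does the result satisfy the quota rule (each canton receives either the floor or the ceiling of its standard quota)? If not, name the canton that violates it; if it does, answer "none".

Carrow

Standard quotas: Arden 3.699, Brisco 2.594, Carrow 38.482, Dorne 1.904, Eskel 3.448, Farrow 7.132, Galen 8.741.
Adams allocation: Arden 4, Brisco 3, Carrow 37, Dorne 2, Eskel 4, Farrow 7, Galen 9.
Carrow has quota 38.482 (lower 38, upper 39) but receives 37 — outside the quota interval.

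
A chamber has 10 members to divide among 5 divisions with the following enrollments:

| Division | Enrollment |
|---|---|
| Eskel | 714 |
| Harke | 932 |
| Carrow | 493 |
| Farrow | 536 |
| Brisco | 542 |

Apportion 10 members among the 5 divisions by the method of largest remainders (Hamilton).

Eskel 2, Harke 3, Carrow 1, Farrow 2, Brisco 2

Total 3217; standard divisor 3217/10 ≈ 321.7.
Standard quotas: Eskel 2.219, Harke 2.897, Carrow 1.532, Farrow 1.666, Brisco 1.685.
Lower quotas: Eskel 2, Harke 2, Carrow 1, Farrow 1, Brisco 1 (sum 7, leaving 3 seats).
Remainders in descending order: Harke 0.897, Brisco 0.685, Farrow 0.666, Carrow 0.532, Eskel 0.219.
The surplus seats go to Harke, Brisco, Farrow.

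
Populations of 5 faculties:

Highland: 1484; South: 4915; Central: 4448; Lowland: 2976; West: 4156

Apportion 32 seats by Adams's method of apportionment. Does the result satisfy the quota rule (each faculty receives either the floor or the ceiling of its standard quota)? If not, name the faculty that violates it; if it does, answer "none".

none

Standard quotas: Highland 2.641, South 8.748, Central 7.917, Lowland 5.297, West 7.397.
Adams allocation: Highland 3, South 9, Central 8, Lowland 5, West 7.
Every allocation lies between the lower and upper quota.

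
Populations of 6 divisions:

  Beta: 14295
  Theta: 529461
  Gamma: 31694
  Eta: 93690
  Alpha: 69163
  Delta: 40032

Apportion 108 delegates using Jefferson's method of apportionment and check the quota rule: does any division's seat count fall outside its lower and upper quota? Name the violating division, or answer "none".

Theta

Standard quotas: Beta 1.984, Theta 73.467, Gamma 4.398, Eta 13.000, Alpha 9.597, Delta 5.555.
Jefferson allocation: Beta 2, Theta 75, Gamma 4, Eta 13, Alpha 9, Delta 5.
Theta has quota 73.467 (lower 73, upper 74) but receives 75 — outside the quota interval.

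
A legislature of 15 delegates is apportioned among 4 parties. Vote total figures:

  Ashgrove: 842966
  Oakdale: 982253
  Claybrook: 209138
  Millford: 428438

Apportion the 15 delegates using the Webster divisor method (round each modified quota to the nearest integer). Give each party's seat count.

Standard divisor 2462795/15 ≈ 164186.333; standard quotas: Ashgrove 5.134, Oakdale 5.983, Claybrook 1.274, Millford 2.609.
Rounding to the nearest integer gives Ashgrove 5, Oakdale 6, Claybrook 1, Millford 3 — total 15, matching the house size, so no adjustment is needed.

Ashgrove=5, Oakdale=6, Claybrook=1, Millford=3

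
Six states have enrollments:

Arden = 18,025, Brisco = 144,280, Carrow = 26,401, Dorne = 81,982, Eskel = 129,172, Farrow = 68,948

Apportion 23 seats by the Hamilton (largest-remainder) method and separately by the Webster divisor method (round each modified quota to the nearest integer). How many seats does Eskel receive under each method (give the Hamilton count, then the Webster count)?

Hamilton: Arden 1, Brisco 7, Carrow 1, Dorne 4, Eskel 6, Farrow 4.
Webster: Arden 1, Brisco 7, Carrow 1, Dorne 4, Eskel 7, Farrow 3.
Eskel gets 6 under Hamilton and 7 under Webster.

6 and 7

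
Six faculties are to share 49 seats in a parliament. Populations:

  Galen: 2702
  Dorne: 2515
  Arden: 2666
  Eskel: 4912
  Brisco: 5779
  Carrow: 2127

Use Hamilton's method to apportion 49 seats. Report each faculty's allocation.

Galen=6, Dorne=6, Arden=6, Eskel=12, Brisco=14, Carrow=5

Standard divisor: 20701 ÷ 49 ≈ 422.469.
Standard quotas: Galen 6.3957, Dorne 5.9531, Arden 6.3105, Eskel 11.6269, Brisco 13.6791, Carrow 5.0347.
Lower quotas: Galen 6, Dorne 5, Arden 6, Eskel 11, Brisco 13, Carrow 5 (sum 46, leaving 3 seats).
Remainders in descending order: Dorne 0.9531, Brisco 0.6791, Eskel 0.6269, Galen 0.3957, Arden 0.3105, Carrow 0.0347.
The surplus seats go to Dorne, Brisco, Eskel.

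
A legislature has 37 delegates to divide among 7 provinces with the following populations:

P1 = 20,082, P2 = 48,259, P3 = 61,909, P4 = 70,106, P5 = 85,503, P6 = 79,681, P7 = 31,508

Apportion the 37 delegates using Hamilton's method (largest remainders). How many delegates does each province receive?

Standard divisor: 397048 ÷ 37 ≈ 10731.027.
Standard quotas: P1 1.8714, P2 4.4971, P3 5.7692, P4 6.5330, P5 7.9678, P6 7.4253, P7 2.9362.
Lower quotas: P1 1, P2 4, P3 5, P4 6, P5 7, P6 7, P7 2 (sum 32, leaving 5 seats).
Remainders in descending order: P5 0.9678, P7 0.9362, P1 0.8714, P3 0.7692, P4 0.5330, P2 0.4971, P6 0.4253.
The surplus seats go to P5, P7, P1, P3, P4.

P1 2; P2 4; P3 6; P4 7; P5 8; P6 7; P7 3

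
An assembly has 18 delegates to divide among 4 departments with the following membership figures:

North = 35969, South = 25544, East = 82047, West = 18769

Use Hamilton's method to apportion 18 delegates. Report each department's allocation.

Standard divisor: 162329 ÷ 18 ≈ 9018.278.
Standard quotas: North 3.9885, South 2.8325, East 9.0979, West 2.0812.
Lower quotas: North 3, South 2, East 9, West 2 (sum 16, leaving 2 seats).
Remainders in descending order: North 0.9885, South 0.8325, East 0.0979, West 0.0812.
Largest remainders: North, South receive the extra seats.

North 4, South 3, East 9, West 2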